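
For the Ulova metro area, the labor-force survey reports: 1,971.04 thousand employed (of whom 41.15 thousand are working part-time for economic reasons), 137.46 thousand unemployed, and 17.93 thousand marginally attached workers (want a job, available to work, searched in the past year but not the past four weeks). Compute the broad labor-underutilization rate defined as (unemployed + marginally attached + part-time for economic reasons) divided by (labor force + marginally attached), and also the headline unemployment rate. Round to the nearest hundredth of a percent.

Broad underutilization rate ≈ 9.24%; headline unemployment rate ≈ 6.52%.

Labor force = 1,971.04 + 137.46 = 2,108.50 thousand.
Numerator = 137.46 + 17.93 + 41.15 = 196.54 thousand.
Denominator = 2,108.50 + 17.93 = 2,126.43 thousand.
Broad rate = 196.54 / 2,126.43 = 9.24%.
Headline unemployment rate = 137.46 / 2,108.50 = 6.52%.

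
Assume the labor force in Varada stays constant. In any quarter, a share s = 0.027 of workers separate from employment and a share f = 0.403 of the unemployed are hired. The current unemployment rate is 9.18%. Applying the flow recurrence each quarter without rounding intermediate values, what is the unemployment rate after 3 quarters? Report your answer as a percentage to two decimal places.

With a fixed labor force, u_{t+1} = u_t + s·(1−u_t) − f·u_t = u_t·(1−s−f) + s.
Here 1−s−f = 0.570 and s = 0.027.
u_1 = 0.091800 × 0.570 + 0.027 = 0.079326.
u_2 = 0.079326 × 0.570 + 0.027 = 0.072216.
u_3 = 0.072216 × 0.570 + 0.027 = 0.068163.

Unemployment rate after three quarters ≈ 6.82%.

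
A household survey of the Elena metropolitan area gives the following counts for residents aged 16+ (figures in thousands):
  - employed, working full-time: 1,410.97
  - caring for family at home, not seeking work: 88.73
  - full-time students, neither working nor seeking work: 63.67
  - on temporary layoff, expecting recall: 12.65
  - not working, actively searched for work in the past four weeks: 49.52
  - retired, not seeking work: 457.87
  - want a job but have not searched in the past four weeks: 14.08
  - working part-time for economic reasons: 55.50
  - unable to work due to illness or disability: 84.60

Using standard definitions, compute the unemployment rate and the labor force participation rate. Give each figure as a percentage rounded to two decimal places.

Employed = 1,410.97 + 55.50 = 1,466.47 thousand (anyone who worked, including part-time for economic reasons, counts as employed).
Unemployed = 12.65 + 49.52 = 62.17 thousand (jobless and actively searching, or on temporary layoff).
Labor force = 1,466.47 + 62.17 = 1,528.64 thousand.
Not in labor force = 88.73 + 63.67 + 457.87 + 14.08 + 84.60 = 708.95 thousand (those not working and not actively searching are outside the labor force — including those who want a job but have given up searching).
Civilian working-age population = 1,528.64 + 708.95 = 2,237.59 thousand.
Unemployment rate = 62.17 / 1,528.64 = 4.07%.
Labor force participation rate = 1,528.64 / 2,237.59 = 68.32%.

Unemployment rate ≈ 4.07%; labor force participation rate ≈ 68.32%.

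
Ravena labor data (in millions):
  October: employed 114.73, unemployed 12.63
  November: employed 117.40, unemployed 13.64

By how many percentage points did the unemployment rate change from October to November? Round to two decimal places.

October: labor force = 114.73 + 12.63 = 127.36; u = 12.63/127.36 = 9.92%.
November: labor force = 117.40 + 13.64 = 131.04; u = 13.64/131.04 = 10.41%.
Change = 10.41% − 9.92% = +0.49 pp.

The unemployment rate changed by +0.49 percentage points.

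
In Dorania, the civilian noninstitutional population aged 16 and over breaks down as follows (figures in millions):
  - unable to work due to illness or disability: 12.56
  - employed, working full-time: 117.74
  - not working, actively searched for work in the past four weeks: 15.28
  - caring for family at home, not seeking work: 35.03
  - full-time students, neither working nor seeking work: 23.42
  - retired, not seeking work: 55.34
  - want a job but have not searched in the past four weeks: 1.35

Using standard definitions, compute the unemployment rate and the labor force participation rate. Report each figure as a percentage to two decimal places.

Unemployment rate ≈ 11.49%; labor force participation rate ≈ 51.02%.

Employed = 117.74 million.
Unemployed = 15.28 million.
Labor force = 117.74 + 15.28 = 133.02 million.
Not in labor force = 12.56 + 35.03 + 23.42 + 55.34 + 1.35 = 127.70 million (those not working and not actively searching are outside the labor force — including those who want a job but have given up searching).
Civilian working-age population = 133.02 + 127.70 = 260.72 million.
Unemployment rate = 15.28 / 133.02 = 11.49%.
Labor force participation rate = 133.02 / 260.72 = 51.02%.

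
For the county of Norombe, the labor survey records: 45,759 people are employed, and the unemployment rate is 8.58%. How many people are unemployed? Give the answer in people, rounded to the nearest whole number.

Let U be the number unemployed. The labor force is E + U, and U/(E+U) = 0.0858.
So U = 0.0858 × 45,759 / (1 − 0.0858) = 3926.12 / 0.9142 ≈ 4,295.

About 4,295 are unemployed.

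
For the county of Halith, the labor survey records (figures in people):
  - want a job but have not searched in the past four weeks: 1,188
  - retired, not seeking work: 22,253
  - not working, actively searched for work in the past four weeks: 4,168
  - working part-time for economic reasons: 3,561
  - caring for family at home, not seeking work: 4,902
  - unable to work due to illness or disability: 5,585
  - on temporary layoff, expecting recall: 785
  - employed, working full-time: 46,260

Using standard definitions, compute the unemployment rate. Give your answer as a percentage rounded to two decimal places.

Employed = 3,561 + 46,260 = 49,821 (anyone who worked, including part-time for economic reasons, counts as employed).
Unemployed = 4,168 + 785 = 4,953 (jobless and actively searching, or on temporary layoff).
Labor force = 49,821 + 4,953 = 54,774.
Unemployment rate = 4,953 / 54,774 = 9.04%.

Unemployment rate ≈ 9.04%.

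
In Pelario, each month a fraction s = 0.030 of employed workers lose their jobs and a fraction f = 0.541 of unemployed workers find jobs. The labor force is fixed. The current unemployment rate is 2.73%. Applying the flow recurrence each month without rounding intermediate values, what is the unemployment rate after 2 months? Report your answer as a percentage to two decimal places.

Unemployment rate after two months ≈ 4.79%.

With a fixed labor force, u_{t+1} = u_t + s·(1−u_t) − f·u_t = u_t·(1−s−f) + s.
Here 1−s−f = 0.429 and s = 0.030.
u_1 = 0.027300 × 0.429 + 0.030 = 0.041712.
u_2 = 0.041712 × 0.429 + 0.030 = 0.047894.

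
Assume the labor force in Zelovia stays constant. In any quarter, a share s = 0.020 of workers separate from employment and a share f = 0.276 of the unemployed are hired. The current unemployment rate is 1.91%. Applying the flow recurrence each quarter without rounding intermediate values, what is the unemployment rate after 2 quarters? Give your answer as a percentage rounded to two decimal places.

Unemployment rate after two quarters ≈ 4.35%.

With a fixed labor force, u_{t+1} = u_t + s·(1−u_t) − f·u_t = u_t·(1−s−f) + s.
Here 1−s−f = 0.704 and s = 0.020.
u_1 = 0.019100 × 0.704 + 0.020 = 0.033446.
u_2 = 0.033446 × 0.704 + 0.020 = 0.043546.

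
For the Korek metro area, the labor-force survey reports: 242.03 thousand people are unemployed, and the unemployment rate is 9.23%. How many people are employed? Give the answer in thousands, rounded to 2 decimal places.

Labor force = U / u = 242.03 / 0.0923 ≈ 2,622.21 thousand.
Employed = labor force − unemployed = 2,622.21 − 242.03 = 2,380.18 thousand.

About 2,380.18 thousand are employed.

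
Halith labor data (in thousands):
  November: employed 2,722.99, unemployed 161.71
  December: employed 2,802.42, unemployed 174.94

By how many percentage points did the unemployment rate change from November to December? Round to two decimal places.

November: labor force = 2,722.99 + 161.71 = 2,884.70; u = 161.71/2,884.70 = 5.61%.
December: labor force = 2,802.42 + 174.94 = 2,977.36; u = 174.94/2,977.36 = 5.88%.
Change = 5.88% − 5.61% = +0.27 pp.

The unemployment rate changed by +0.27 percentage points.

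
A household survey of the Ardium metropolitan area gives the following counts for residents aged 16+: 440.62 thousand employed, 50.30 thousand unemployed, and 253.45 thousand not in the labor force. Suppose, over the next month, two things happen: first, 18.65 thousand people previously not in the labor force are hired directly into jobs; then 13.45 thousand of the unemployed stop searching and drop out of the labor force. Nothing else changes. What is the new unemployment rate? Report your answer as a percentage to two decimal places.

New unemployment rate ≈ 7.43%.

Initially, labor force = 440.62 + 50.30 = 490.92 thousand, so u = 50.30/490.92 = 10.25%.
After the first change, employed and labor force both rise by 18.65; unemployed unchanged → E = 459.27, U = 50.30, labor force = 509.57 thousand.
After the second change, unemployed and labor force both fall by 13.45 → E = 459.27, U = 36.85, labor force = 496.12 thousand.
New unemployment rate = 36.85 / 496.12 = 7.43%.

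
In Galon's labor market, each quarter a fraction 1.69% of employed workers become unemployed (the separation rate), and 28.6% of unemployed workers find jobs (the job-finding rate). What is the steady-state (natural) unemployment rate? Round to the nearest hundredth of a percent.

Steady-state unemployment rate ≈ 5.58%.

At steady state the flows balance: s·E = f·U, so U/(E+U) = s/(s+f).
u* = 1.69 / (1.69 + 28.6) = 1.69 / 30.29 = 5.58%.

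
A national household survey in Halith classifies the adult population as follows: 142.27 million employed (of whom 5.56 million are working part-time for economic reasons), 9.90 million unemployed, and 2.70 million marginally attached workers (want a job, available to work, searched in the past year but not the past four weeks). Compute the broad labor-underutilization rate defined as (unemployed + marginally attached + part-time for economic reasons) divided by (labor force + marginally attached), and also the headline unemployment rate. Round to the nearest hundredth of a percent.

Labor force = 142.27 + 9.90 = 152.17 million.
Numerator = 9.90 + 2.70 + 5.56 = 18.16 million.
Denominator = 152.17 + 2.70 = 154.87 million.
Broad rate = 18.16 / 154.87 = 11.73%.
Headline unemployment rate = 9.90 / 152.17 = 6.51%.

Broad underutilization rate ≈ 11.73%; headline unemployment rate ≈ 6.51%.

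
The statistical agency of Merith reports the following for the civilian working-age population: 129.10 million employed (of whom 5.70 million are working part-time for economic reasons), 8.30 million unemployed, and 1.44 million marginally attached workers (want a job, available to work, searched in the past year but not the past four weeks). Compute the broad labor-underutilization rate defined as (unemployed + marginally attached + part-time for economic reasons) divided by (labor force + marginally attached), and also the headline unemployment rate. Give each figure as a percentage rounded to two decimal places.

Labor force = 129.10 + 8.30 = 137.40 million.
Numerator = 8.30 + 1.44 + 5.70 = 15.44 million.
Denominator = 137.40 + 1.44 = 138.84 million.
Broad rate = 15.44 / 138.84 = 11.12%.
Headline unemployment rate = 8.30 / 137.40 = 6.04%.

Broad underutilization rate ≈ 11.12%; headline unemployment rate ≈ 6.04%.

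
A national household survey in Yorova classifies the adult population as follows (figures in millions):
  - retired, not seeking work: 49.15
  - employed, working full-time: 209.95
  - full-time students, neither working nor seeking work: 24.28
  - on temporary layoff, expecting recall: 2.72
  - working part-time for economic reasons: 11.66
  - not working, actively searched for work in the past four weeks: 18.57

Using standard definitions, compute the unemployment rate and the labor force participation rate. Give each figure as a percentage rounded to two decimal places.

Unemployment rate ≈ 8.76%; labor force participation rate ≈ 76.79%.

Employed = 209.95 + 11.66 = 221.61 million (anyone who worked, including part-time for economic reasons, counts as employed).
Unemployed = 2.72 + 18.57 = 21.29 million (jobless and actively searching, or on temporary layoff).
Labor force = 221.61 + 21.29 = 242.90 million.
Not in labor force = 49.15 + 24.28 = 73.43 million (those not working and not actively searching are outside the labor force).
Civilian working-age population = 242.90 + 73.43 = 316.33 million.
Unemployment rate = 21.29 / 242.90 = 8.76%.
Labor force participation rate = 242.90 / 316.33 = 76.79%.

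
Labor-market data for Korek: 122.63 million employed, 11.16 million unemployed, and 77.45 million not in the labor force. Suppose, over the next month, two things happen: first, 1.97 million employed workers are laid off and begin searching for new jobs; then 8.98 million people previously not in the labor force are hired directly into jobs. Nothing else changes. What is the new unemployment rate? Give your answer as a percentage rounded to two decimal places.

New unemployment rate ≈ 9.20%.

Initially, labor force = 122.63 + 11.16 = 133.79 million, so u = 11.16/133.79 = 8.34%.
After the first change, employed falls and unemployed rises by 1.97; labor force unchanged → E = 120.66, U = 13.13, labor force = 133.79 million.
After the second change, employed and labor force both rise by 8.98; unemployed unchanged → E = 129.64, U = 13.13, labor force = 142.77 million.
New unemployment rate = 13.13 / 142.77 = 9.20%.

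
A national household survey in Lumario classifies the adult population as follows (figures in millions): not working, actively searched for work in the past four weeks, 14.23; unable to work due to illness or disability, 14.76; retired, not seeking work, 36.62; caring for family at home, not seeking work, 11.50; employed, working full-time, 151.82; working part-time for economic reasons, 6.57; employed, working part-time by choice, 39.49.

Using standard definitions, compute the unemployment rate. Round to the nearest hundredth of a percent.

Employed = 151.82 + 6.57 + 39.49 = 197.88 million (anyone who worked, including part-time for economic reasons, counts as employed).
Unemployed = 14.23 million.
Labor force = 197.88 + 14.23 = 212.11 million.
Unemployment rate = 14.23 / 212.11 = 6.71%.

Unemployment rate ≈ 6.71%.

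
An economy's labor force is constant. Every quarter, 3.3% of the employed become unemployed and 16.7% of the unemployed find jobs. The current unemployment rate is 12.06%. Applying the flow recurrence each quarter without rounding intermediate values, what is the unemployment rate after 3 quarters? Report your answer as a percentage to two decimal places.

With a fixed labor force, u_{t+1} = u_t + s·(1−u_t) − f·u_t = u_t·(1−s−f) + s.
Here 1−s−f = 0.800 and s = 0.033.
u_1 = 0.120600 × 0.800 + 0.033 = 0.129480.
u_2 = 0.129480 × 0.800 + 0.033 = 0.136584.
u_3 = 0.136584 × 0.800 + 0.033 = 0.142267.

Unemployment rate after three quarters ≈ 14.23%.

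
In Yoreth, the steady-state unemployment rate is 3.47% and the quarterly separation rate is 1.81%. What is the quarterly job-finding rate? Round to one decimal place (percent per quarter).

Job-finding rate ≈ 50.4% per quarter.

From u* = s/(s+f): f = s·(1−u)/u.
f = 1.81 × (1 − 0.0347) / 0.0347 = 1.7472 / 0.0347 ≈ 50.4% per quarter.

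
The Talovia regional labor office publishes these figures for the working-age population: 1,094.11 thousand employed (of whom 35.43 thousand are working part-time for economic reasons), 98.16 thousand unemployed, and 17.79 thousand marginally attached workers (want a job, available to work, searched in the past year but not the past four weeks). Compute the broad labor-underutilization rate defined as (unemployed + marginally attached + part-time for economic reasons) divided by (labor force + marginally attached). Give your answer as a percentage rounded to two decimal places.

Labor force = 1,094.11 + 98.16 = 1,192.27 thousand.
Numerator = 98.16 + 17.79 + 35.43 = 151.38 thousand.
Denominator = 1,192.27 + 17.79 = 1,210.06 thousand.
Broad rate = 151.38 / 1,210.06 = 12.51%.

Broad underutilization rate ≈ 12.51%.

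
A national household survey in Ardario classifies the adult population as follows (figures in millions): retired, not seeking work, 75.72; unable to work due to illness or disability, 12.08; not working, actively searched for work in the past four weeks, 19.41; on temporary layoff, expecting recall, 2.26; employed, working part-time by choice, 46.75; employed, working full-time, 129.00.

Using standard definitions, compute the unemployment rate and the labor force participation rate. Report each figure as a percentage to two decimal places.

Unemployment rate ≈ 10.98%; labor force participation rate ≈ 69.22%.

Employed = 46.75 + 129.00 = 175.75 million.
Unemployed = 19.41 + 2.26 = 21.67 million (jobless and actively searching, or on temporary layoff).
Labor force = 175.75 + 21.67 = 197.42 million.
Not in labor force = 75.72 + 12.08 = 87.80 million (those not working and not actively searching are outside the labor force).
Civilian working-age population = 197.42 + 87.80 = 285.22 million.
Unemployment rate = 21.67 / 197.42 = 10.98%.
Labor force participation rate = 197.42 / 285.22 = 69.22%.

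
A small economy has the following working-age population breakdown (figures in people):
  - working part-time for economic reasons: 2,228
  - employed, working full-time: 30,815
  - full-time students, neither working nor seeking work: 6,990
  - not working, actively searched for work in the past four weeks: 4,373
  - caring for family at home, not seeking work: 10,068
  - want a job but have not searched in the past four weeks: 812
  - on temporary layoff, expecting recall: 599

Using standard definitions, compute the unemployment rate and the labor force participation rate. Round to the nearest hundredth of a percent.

Employed = 2,228 + 30,815 = 33,043 (anyone who worked, including part-time for economic reasons, counts as employed).
Unemployed = 4,373 + 599 = 4,972 (jobless and actively searching, or on temporary layoff).
Labor force = 33,043 + 4,972 = 38,015.
Not in labor force = 6,990 + 10,068 + 812 = 17,870 (those not working and not actively searching are outside the labor force — including those who want a job but have given up searching).
Civilian working-age population = 38,015 + 17,870 = 55,885.
Unemployment rate = 4,972 / 38,015 = 13.08%.
Labor force participation rate = 38,015 / 55,885 = 68.02%.

Unemployment rate ≈ 13.08%; labor force participation rate ≈ 68.02%.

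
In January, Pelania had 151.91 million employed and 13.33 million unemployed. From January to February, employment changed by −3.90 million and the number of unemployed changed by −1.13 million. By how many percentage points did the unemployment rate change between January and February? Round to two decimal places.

January: labor force = 151.91 + 13.33 = 165.24; u = 13.33/165.24 = 8.07%.
February: labor force = 148.01 + 12.20 = 160.21; u = 12.20/160.21 = 7.62%.
Change = 7.62% − 8.07% = −0.45 pp.

The unemployment rate changed by −0.45 percentage points.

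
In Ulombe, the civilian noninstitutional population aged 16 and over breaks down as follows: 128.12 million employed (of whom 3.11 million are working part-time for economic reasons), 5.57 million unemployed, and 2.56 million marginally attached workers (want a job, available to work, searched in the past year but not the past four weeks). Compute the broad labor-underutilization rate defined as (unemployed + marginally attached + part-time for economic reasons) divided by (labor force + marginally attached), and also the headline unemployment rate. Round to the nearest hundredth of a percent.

Labor force = 128.12 + 5.57 = 133.69 million.
Numerator = 5.57 + 2.56 + 3.11 = 11.24 million.
Denominator = 133.69 + 2.56 = 136.25 million.
Broad rate = 11.24 / 136.25 = 8.25%.
Headline unemployment rate = 5.57 / 133.69 = 4.17%.

Broad underutilization rate ≈ 8.25%; headline unemployment rate ≈ 4.17%.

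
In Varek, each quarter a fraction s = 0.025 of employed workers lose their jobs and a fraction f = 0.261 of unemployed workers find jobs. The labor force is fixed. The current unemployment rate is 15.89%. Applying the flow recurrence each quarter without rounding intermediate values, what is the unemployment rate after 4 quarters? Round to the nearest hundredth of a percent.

Unemployment rate after four quarters ≈ 10.60%.

With a fixed labor force, u_{t+1} = u_t + s·(1−u_t) − f·u_t = u_t·(1−s−f) + s.
Here 1−s−f = 0.714 and s = 0.025.
u_1 = 0.158900 × 0.714 + 0.025 = 0.138455.
u_2 = 0.138455 × 0.714 + 0.025 = 0.123857.
u_3 = 0.123857 × 0.714 + 0.025 = 0.113434.
u_4 = 0.113434 × 0.714 + 0.025 = 0.105992.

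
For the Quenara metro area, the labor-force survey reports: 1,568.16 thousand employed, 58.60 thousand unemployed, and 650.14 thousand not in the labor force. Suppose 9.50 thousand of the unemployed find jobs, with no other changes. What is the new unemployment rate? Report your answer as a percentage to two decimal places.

Initially, labor force = 1,568.16 + 58.60 = 1,626.76 thousand, so u = 58.60/1,626.76 = 3.60%.
After the change, unemployed falls and employed rises by 9.50; labor force unchanged → E = 1,577.66, U = 49.10, labor force = 1,626.76 thousand.
New unemployment rate = 49.10 / 1,626.76 = 3.02%.

New unemployment rate ≈ 3.02%.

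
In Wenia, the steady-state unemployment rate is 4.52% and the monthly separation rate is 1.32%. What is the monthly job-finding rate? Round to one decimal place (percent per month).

Job-finding rate ≈ 27.9% per month.

From u* = s/(s+f): f = s·(1−u)/u.
f = 1.32 × (1 − 0.0452) / 0.0452 = 1.2603 / 0.0452 ≈ 27.9% per month.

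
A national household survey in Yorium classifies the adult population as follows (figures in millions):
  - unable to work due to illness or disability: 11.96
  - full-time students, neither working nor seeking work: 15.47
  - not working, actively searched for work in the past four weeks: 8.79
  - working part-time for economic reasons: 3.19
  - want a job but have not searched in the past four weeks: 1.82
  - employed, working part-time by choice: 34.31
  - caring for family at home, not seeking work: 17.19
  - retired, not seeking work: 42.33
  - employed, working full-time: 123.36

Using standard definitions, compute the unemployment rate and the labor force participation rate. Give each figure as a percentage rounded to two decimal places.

Unemployment rate ≈ 5.18%; labor force participation rate ≈ 65.65%.

Employed = 3.19 + 34.31 + 123.36 = 160.86 million (anyone who worked, including part-time for economic reasons, counts as employed).
Unemployed = 8.79 million.
Labor force = 160.86 + 8.79 = 169.65 million.
Not in labor force = 11.96 + 15.47 + 1.82 + 17.19 + 42.33 = 88.77 million (those not working and not actively searching are outside the labor force — including those who want a job but have given up searching).
Civilian working-age population = 169.65 + 88.77 = 258.42 million.
Unemployment rate = 8.79 / 169.65 = 5.18%.
Labor force participation rate = 169.65 / 258.42 = 65.65%.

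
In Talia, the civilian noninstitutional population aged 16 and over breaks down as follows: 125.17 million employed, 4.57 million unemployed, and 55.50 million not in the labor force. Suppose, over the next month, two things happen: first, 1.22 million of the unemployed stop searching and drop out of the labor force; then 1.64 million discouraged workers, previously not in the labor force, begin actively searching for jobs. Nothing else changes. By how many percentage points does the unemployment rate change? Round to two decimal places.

The unemployment rate changes by +0.31 percentage points.

Initially, labor force = 125.17 + 4.57 = 129.74 million, so u = 4.57/129.74 = 3.52%.
After the first change, unemployed and labor force both fall by 1.22 → E = 125.17, U = 3.35, labor force = 128.52 million.
After the second change, unemployed and labor force both rise by 1.64 → E = 125.17, U = 4.99, labor force = 130.16 million.
New unemployment rate = 4.99 / 130.16 = 3.83%.
Change = 3.83% − 3.52% = +0.31 percentage points.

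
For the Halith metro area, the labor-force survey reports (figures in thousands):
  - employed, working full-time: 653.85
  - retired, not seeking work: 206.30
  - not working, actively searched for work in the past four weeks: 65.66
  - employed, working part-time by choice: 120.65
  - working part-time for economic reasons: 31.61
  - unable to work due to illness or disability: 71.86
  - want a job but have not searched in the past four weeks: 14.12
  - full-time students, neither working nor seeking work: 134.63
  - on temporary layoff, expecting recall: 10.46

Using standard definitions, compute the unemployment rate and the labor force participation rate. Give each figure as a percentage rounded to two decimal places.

Employed = 653.85 + 120.65 + 31.61 = 806.11 thousand (anyone who worked, including part-time for economic reasons, counts as employed).
Unemployed = 65.66 + 10.46 = 76.12 thousand (jobless and actively searching, or on temporary layoff).
Labor force = 806.11 + 76.12 = 882.23 thousand.
Not in labor force = 206.30 + 71.86 + 14.12 + 134.63 = 426.91 thousand (those not working and not actively searching are outside the labor force — including those who want a job but have given up searching).
Civilian working-age population = 882.23 + 426.91 = 1,309.14 thousand.
Unemployment rate = 76.12 / 882.23 = 8.63%.
Labor force participation rate = 882.23 / 1,309.14 = 67.39%.

Unemployment rate ≈ 8.63%; labor force participation rate ≈ 67.39%.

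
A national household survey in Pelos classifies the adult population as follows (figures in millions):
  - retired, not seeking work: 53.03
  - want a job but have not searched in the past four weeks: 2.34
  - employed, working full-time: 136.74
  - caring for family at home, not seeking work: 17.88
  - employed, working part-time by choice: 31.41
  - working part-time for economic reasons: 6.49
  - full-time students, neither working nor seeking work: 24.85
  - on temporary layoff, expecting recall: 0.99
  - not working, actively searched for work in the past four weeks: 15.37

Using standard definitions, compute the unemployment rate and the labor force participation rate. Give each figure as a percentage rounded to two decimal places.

Unemployment rate ≈ 8.57%; labor force participation rate ≈ 66.07%.

Employed = 136.74 + 31.41 + 6.49 = 174.64 million (anyone who worked, including part-time for economic reasons, counts as employed).
Unemployed = 0.99 + 15.37 = 16.36 million (jobless and actively searching, or on temporary layoff).
Labor force = 174.64 + 16.36 = 191.00 million.
Not in labor force = 53.03 + 2.34 + 17.88 + 24.85 = 98.10 million (those not working and not actively searching are outside the labor force — including those who want a job but have given up searching).
Civilian working-age population = 191.00 + 98.10 = 289.10 million.
Unemployment rate = 16.36 / 191.00 = 8.57%.
Labor force participation rate = 191.00 / 289.10 = 66.07%.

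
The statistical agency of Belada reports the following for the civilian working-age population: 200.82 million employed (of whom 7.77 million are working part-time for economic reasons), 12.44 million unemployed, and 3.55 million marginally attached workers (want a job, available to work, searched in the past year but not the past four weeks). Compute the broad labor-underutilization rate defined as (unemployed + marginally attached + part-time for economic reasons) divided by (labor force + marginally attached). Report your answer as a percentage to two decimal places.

Broad underutilization rate ≈ 10.96%.

Labor force = 200.82 + 12.44 = 213.26 million.
Numerator = 12.44 + 3.55 + 7.77 = 23.76 million.
Denominator = 213.26 + 3.55 = 216.81 million.
Broad rate = 23.76 / 216.81 = 10.96%.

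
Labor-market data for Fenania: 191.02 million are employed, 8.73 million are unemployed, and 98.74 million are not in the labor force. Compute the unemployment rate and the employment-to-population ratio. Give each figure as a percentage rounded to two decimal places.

Labor force = employed + unemployed = 191.02 + 8.73 = 199.75 million.
Working-age population = 199.75 + 98.74 = 298.49 million.
Unemployment rate = 8.73 / 199.75 = 4.37%.
Employment-population ratio = 191.02 / 298.49 = 64.00%.

Unemployment rate ≈ 4.37%; employment-population ratio ≈ 64.00%.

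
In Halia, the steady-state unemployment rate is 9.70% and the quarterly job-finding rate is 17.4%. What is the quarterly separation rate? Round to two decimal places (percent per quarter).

From u* = s/(s+f): s = u·f/(1−u).
s = 0.0970 × 17.4 / (1 − 0.0970) = 1.6878 / 0.9030 ≈ 1.87% per quarter.

Separation rate ≈ 1.87% per quarter.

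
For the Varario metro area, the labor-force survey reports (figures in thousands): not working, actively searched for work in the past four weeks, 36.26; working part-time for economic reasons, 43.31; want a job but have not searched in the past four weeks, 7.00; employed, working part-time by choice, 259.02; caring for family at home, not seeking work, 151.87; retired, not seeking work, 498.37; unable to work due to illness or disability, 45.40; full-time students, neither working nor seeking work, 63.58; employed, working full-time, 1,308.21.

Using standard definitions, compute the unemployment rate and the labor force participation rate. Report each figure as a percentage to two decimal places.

Unemployment rate ≈ 2.20%; labor force participation rate ≈ 68.25%.

Employed = 43.31 + 259.02 + 1,308.21 = 1,610.54 thousand (anyone who worked, including part-time for economic reasons, counts as employed).
Unemployed = 36.26 thousand.
Labor force = 1,610.54 + 36.26 = 1,646.80 thousand.
Not in labor force = 7.00 + 151.87 + 498.37 + 45.40 + 63.58 = 766.22 thousand (those not working and not actively searching are outside the labor force — including those who want a job but have given up searching).
Civilian working-age population = 1,646.80 + 766.22 = 2,413.02 thousand.
Unemployment rate = 36.26 / 1,646.80 = 2.20%.
Labor force participation rate = 1,646.80 / 2,413.02 = 68.25%.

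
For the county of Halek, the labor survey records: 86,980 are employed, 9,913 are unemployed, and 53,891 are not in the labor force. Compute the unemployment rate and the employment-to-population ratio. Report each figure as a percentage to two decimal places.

Unemployment rate ≈ 10.23%; employment-population ratio ≈ 57.69%.

Labor force = employed + unemployed = 86,980 + 9,913 = 96,893.
Working-age population = 96,893 + 53,891 = 150,784.
Unemployment rate = 9,913 / 96,893 = 10.23%.
Employment-population ratio = 86,980 / 150,784 = 57.69%.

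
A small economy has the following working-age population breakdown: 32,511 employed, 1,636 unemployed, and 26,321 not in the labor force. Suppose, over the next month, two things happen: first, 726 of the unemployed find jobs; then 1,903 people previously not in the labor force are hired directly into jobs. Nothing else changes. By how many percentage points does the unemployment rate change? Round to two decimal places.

The unemployment rate changes by −2.27 percentage points.

Initially, labor force = 32,511 + 1,636 = 34,147, so u = 1,636/34,147 = 4.79%.
After the first change, unemployed falls and employed rises by 726; labor force unchanged → E = 33,237, U = 910, labor force = 34,147.
After the second change, employed and labor force both rise by 1,903; unemployed unchanged → E = 35,140, U = 910, labor force = 36,050.
New unemployment rate = 910 / 36,050 = 2.52%.
Change = 2.52% − 4.79% = −2.27 percentage points.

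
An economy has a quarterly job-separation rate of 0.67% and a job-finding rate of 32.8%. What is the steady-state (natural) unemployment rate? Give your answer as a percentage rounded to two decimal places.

Steady-state unemployment rate ≈ 2.00%.

At steady state the flows balance: s·E = f·U, so U/(E+U) = s/(s+f).
u* = 0.67 / (0.67 + 32.8) = 0.67 / 33.47 = 2.00%.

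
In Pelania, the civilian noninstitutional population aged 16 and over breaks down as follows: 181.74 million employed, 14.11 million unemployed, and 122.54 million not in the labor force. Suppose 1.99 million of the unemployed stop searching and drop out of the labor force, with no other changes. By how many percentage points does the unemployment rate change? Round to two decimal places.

The unemployment rate changes by −0.95 percentage points.

Initially, labor force = 181.74 + 14.11 = 195.85 million, so u = 14.11/195.85 = 7.20%.
After the change, unemployed and labor force both fall by 1.99 → E = 181.74, U = 12.12, labor force = 193.86 million.
New unemployment rate = 12.12 / 193.86 = 6.25%.
Change = 6.25% − 7.20% = −0.95 percentage points.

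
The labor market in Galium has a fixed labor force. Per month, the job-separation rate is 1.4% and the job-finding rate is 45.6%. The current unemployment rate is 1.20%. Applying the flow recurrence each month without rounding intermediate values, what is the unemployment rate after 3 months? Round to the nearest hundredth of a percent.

Unemployment rate after three months ≈ 2.71%.

With a fixed labor force, u_{t+1} = u_t + s·(1−u_t) − f·u_t = u_t·(1−s−f) + s.
Here 1−s−f = 0.530 and s = 0.014.
u_1 = 0.012000 × 0.530 + 0.014 = 0.020360.
u_2 = 0.020360 × 0.530 + 0.014 = 0.024791.
u_3 = 0.024791 × 0.530 + 0.014 = 0.027139.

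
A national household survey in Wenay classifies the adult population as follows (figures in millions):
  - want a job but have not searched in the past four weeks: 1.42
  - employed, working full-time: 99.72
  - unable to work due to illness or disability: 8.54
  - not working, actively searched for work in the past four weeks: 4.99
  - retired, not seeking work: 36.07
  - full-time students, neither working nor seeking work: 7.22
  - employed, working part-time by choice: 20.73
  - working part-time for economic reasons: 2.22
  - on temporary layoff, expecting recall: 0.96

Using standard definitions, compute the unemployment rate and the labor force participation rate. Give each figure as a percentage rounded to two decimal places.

Employed = 99.72 + 20.73 + 2.22 = 122.67 million (anyone who worked, including part-time for economic reasons, counts as employed).
Unemployed = 4.99 + 0.96 = 5.95 million (jobless and actively searching, or on temporary layoff).
Labor force = 122.67 + 5.95 = 128.62 million.
Not in labor force = 1.42 + 8.54 + 36.07 + 7.22 = 53.25 million (those not working and not actively searching are outside the labor force — including those who want a job but have given up searching).
Civilian working-age population = 128.62 + 53.25 = 181.87 million.
Unemployment rate = 5.95 / 128.62 = 4.63%.
Labor force participation rate = 128.62 / 181.87 = 70.72%.

Unemployment rate ≈ 4.63%; labor force participation rate ≈ 70.72%.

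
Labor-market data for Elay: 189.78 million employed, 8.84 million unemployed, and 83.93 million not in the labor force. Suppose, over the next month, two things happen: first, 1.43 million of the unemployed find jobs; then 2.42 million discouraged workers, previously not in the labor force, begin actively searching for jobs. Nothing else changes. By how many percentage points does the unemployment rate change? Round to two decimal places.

The unemployment rate changes by +0.44 percentage points.

Initially, labor force = 189.78 + 8.84 = 198.62 million, so u = 8.84/198.62 = 4.45%.
After the first change, unemployed falls and employed rises by 1.43; labor force unchanged → E = 191.21, U = 7.41, labor force = 198.62 million.
After the second change, unemployed and labor force both rise by 2.42 → E = 191.21, U = 9.83, labor force = 201.04 million.
New unemployment rate = 9.83 / 201.04 = 4.89%.
Change = 4.89% − 4.45% = +0.44 percentage points.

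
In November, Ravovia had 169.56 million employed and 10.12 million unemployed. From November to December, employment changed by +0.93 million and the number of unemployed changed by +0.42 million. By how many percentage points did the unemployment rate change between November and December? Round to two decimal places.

November: labor force = 169.56 + 10.12 = 179.68; u = 10.12/179.68 = 5.63%.
December: labor force = 170.49 + 10.54 = 181.03; u = 10.54/181.03 = 5.82%.
Change = 5.82% − 5.63% = +0.19 pp.

The unemployment rate changed by +0.19 percentage points.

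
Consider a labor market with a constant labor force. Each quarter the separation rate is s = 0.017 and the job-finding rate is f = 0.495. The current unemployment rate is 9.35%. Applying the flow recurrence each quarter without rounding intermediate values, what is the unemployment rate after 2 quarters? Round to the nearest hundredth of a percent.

With a fixed labor force, u_{t+1} = u_t + s·(1−u_t) − f·u_t = u_t·(1−s−f) + s.
Here 1−s−f = 0.488 and s = 0.017.
u_1 = 0.093500 × 0.488 + 0.017 = 0.062628.
u_2 = 0.062628 × 0.488 + 0.017 = 0.047562.

Unemployment rate after two quarters ≈ 4.76%.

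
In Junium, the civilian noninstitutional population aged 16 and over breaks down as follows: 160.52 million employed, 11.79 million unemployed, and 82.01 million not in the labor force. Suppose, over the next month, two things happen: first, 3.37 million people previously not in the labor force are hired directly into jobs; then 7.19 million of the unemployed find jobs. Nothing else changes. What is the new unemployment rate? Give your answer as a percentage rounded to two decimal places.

New unemployment rate ≈ 2.62%.

Initially, labor force = 160.52 + 11.79 = 172.31 million, so u = 11.79/172.31 = 6.84%.
After the first change, employed and labor force both rise by 3.37; unemployed unchanged → E = 163.89, U = 11.79, labor force = 175.68 million.
After the second change, unemployed falls and employed rises by 7.19; labor force unchanged → E = 171.08, U = 4.60, labor force = 175.68 million.
New unemployment rate = 4.60 / 175.68 = 2.62%.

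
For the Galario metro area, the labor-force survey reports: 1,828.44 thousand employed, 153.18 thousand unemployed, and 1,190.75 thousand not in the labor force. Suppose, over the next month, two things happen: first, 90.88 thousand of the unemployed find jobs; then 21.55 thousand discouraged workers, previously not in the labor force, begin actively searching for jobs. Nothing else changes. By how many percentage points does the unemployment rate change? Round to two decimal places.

Initially, labor force = 1,828.44 + 153.18 = 1,981.62 thousand, so u = 153.18/1,981.62 = 7.73%.
After the first change, unemployed falls and employed rises by 90.88; labor force unchanged → E = 1,919.32, U = 62.30, labor force = 1,981.62 thousand.
After the second change, unemployed and labor force both rise by 21.55 → E = 1,919.32, U = 83.85, labor force = 2,003.17 thousand.
New unemployment rate = 83.85 / 2,003.17 = 4.19%.
Change = 4.19% − 7.73% = −3.54 percentage points.

The unemployment rate changes by −3.54 percentage points.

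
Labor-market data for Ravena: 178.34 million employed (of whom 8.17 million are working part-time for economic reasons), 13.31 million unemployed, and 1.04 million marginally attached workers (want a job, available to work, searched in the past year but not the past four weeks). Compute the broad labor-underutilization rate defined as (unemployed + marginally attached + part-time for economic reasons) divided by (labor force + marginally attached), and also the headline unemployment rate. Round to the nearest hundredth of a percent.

Broad underutilization rate ≈ 11.69%; headline unemployment rate ≈ 6.94%.

Labor force = 178.34 + 13.31 = 191.65 million.
Numerator = 13.31 + 1.04 + 8.17 = 22.52 million.
Denominator = 191.65 + 1.04 = 192.69 million.
Broad rate = 22.52 / 192.69 = 11.69%.
Headline unemployment rate = 13.31 / 191.65 = 6.94%.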